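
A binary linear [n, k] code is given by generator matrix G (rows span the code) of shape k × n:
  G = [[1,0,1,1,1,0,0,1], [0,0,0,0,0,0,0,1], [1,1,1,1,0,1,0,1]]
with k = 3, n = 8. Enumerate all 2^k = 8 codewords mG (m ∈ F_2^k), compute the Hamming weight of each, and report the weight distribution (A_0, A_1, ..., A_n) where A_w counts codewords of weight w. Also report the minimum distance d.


Weight distribution: A_0 = 1, A_1 = 1, A_3 = 1, A_4 = 2, A_5 = 2, A_6 = 1. Minimum distance d = 1.

Enumerate all 2^3 = 8 messages m ∈ F_2^3.
For each, compute codeword c = mG in F_2^8, then tally its weight.
  m = 000 → c = 00000000, weight = 0.
  m = 100 → c = 10111001, weight = 5.
  m = 010 → c = 00000001, weight = 1.
  m = 110 → c = 10111000, weight = 4.
  m = 001 → c = 11110101, weight = 6.
  m = 101 → c = 01001100, weight = 3.
  m = 011 → c = 11110100, weight = 5.
  m = 111 → c = 01001101, weight = 4.
Tally weights:
  weight 0: 1 codewords.
  weight 1: 1 codewords.
  weight 3: 1 codewords.
  weight 4: 2 codewords.
  weight 5: 2 codewords.
  weight 6: 1 codewords.
Minimum distance d = smallest w > 0 with A_w > 0 = 1.
Sanity: Σ A_w = 8 = 2^3 = 8 ✓.


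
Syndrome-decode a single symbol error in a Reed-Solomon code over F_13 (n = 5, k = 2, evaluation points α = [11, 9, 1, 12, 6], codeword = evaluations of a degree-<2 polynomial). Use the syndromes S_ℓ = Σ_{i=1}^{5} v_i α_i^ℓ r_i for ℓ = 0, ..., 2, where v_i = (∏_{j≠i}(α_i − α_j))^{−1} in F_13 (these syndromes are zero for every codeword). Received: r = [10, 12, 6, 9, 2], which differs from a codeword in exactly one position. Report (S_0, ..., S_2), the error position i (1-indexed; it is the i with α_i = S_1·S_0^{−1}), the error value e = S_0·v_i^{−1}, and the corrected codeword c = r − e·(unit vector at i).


S = (2, 2, 2), error at position 3, error magnitude e = 12, c = [10, 12, 7, 9, 2].

Step 1: column multipliers v_i = (∏_{j≠i}(α_i − α_j))^{−1} mod 13.
  i = 1 (α = 11): (11−9)(11−1)(11−12)(11−6) = 2·10·(−1)·5 = −100 ≡ 4, so v_1 = 4^{−1} = 10 (mod 13).
  i = 2 (α = 9): (9−11)(9−1)(9−12)(9−6) = (−2)·8·(−3)·3 = 144 ≡ 1, so v_2 = 1^{−1} = 1 (mod 13).
  i = 3 (α = 1): (1−11)(1−9)(1−12)(1−6) = (−10)·(−8)·(−11)·(−5) = 4400 ≡ 6, so v_3 = 6^{−1} = 11 (mod 13).
  i = 4 (α = 12): (12−11)(12−9)(12−1)(12−6) = 1·3·11·6 = 198 ≡ 3, so v_4 = 3^{−1} = 9 (mod 13).
  i = 5 (α = 6): (6−11)(6−9)(6−1)(6−12) = (−5)·(−3)·5·(−6) = −450 ≡ 5, so v_5 = 5^{−1} = 8 (mod 13).
  v = [10, 1, 11, 9, 8].
Step 2: syndromes of r = [10, 12, 6, 9, 2] (all sums mod 13).
  S_0 = Σ v_i r_i = 10·10 + 1·12 + 11·6 + 9·9 + 8·2 = 275 ≡ 2.
  S_1 = Σ v_i α_i r_i = 10·11·10 + 1·9·12 + 11·1·6 + 9·12·9 + 8·6·2 = 2342 ≡ 2.
  α_i^2 mod 13 = [4, 3, 1, 1, 10].
  S_2 = Σ v_i α_i^2 r_i = 10·4·10 + 1·3·12 + 11·1·6 + 9·1·9 + 8·10·2 = 743 ≡ 2.
  S = (2, 2, 2) ≠ 0, so r is not a codeword (an error is present).
Step 3: locate the error. For a single error e at position i, S_ℓ = v_i·e·α_i^ℓ, so α_err = S_1/S_0.
  S_0^{−1} = 2^{−1} = 7 (mod 13), so α_err = 2·7 = 14 ≡ 1 = α_3. Error position i = 3.
  Consistency check: S_2/S_1 = 2·7 = 14 ≡ 1 = α_err ✓ (single-error assumption holds).
Step 4: error magnitude e = S_0/v_3 = S_0·∏_{j≠3}(α_3 − α_j) = 2·6 = 12 ≡ 12 (mod 13).
Step 5: correct position 3: c_3 = r_3 − e = 6 − 12 ≡ 7 (mod 13). Hence c = [10, 12, 7, 9, 2].
  Check: interpolating c through the α_i gives m(x) = 8 + 12·x (degree < 2) with m(α_i) = c_i for every i, so c is indeed a codeword.


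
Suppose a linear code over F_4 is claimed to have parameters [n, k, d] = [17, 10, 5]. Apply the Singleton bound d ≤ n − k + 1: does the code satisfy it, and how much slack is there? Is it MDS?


Singleton RHS = n − k + 1 = 8, slack = 3, bound satisfied, not MDS.

Singleton bound: d ≤ n − k + 1.
Here n = 17, k = 10, so n − k + 1 = 8.
Given d = 5, check d ≤ 8: YES.
Slack = (n − k + 1) − d = 3.
The code is NOT MDS (slack = 3 > 0).
Description: the claimed parameters are [17, 10, 5]_4; such a code would be non-MDS.


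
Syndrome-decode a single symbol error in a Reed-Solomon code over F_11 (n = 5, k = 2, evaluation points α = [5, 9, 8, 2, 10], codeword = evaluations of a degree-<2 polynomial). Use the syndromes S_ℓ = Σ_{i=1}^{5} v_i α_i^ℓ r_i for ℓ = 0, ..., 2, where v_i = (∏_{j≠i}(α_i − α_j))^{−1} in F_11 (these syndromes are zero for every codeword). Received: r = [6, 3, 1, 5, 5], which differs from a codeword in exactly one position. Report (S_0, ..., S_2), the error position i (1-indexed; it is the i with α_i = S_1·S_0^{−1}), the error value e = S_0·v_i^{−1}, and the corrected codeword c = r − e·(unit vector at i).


S = (7, 3, 6), error at position 4, error magnitude e = 5, c = [6, 3, 1, 0, 5].

Step 1: column multipliers v_i = (∏_{j≠i}(α_i − α_j))^{−1} mod 11.
  i = 1 (α = 5): (5−9)(5−8)(5−2)(5−10) = (−4)·(−3)·3·(−5) = −180 ≡ 7, so v_1 = 7^{−1} = 8 (mod 11).
  i = 2 (α = 9): (9−5)(9−8)(9−2)(9−10) = 4·1·7·(−1) = −28 ≡ 5, so v_2 = 5^{−1} = 9 (mod 11).
  i = 3 (α = 8): (8−5)(8−9)(8−2)(8−10) = 3·(−1)·6·(−2) = 36 ≡ 3, so v_3 = 3^{−1} = 4 (mod 11).
  i = 4 (α = 2): (2−5)(2−9)(2−8)(2−10) = (−3)·(−7)·(−6)·(−8) = 1008 ≡ 7, so v_4 = 7^{−1} = 8 (mod 11).
  i = 5 (α = 10): (10−5)(10−9)(10−8)(10−2) = 5·1·2·8 = 80 ≡ 3, so v_5 = 3^{−1} = 4 (mod 11).
  v = [8, 9, 4, 8, 4].
Step 2: syndromes of r = [6, 3, 1, 5, 5] (all sums mod 11).
  S_0 = Σ v_i r_i = 8·6 + 9·3 + 4·1 + 8·5 + 4·5 = 139 ≡ 7.
  S_1 = Σ v_i α_i r_i = 8·5·6 + 9·9·3 + 4·8·1 + 8·2·5 + 4·10·5 = 795 ≡ 3.
  α_i^2 mod 11 = [3, 4, 9, 4, 1].
  S_2 = Σ v_i α_i^2 r_i = 8·3·6 + 9·4·3 + 4·9·1 + 8·4·5 + 4·1·5 = 468 ≡ 6.
  S = (7, 3, 6) ≠ 0, so r is not a codeword (an error is present).
Step 3: locate the error. For a single error e at position i, S_ℓ = v_i·e·α_i^ℓ, so α_err = S_1/S_0.
  S_0^{−1} = 7^{−1} = 8 (mod 11), so α_err = 3·8 = 24 ≡ 2 = α_4. Error position i = 4.
  Consistency check: S_2/S_1 = 6·4 = 24 ≡ 2 = α_err ✓ (single-error assumption holds).
Step 4: error magnitude e = S_0/v_4 = S_0·∏_{j≠4}(α_4 − α_j) = 7·7 = 49 ≡ 5 (mod 11).
Step 5: correct position 4: c_4 = r_4 − e = 5 − 5 ≡ 0 (mod 11). Hence c = [6, 3, 1, 0, 5].
  Check: interpolating c through the α_i gives m(x) = 7 + 2·x (degree < 2) with m(α_i) = c_i for every i, so c is indeed a codeword.


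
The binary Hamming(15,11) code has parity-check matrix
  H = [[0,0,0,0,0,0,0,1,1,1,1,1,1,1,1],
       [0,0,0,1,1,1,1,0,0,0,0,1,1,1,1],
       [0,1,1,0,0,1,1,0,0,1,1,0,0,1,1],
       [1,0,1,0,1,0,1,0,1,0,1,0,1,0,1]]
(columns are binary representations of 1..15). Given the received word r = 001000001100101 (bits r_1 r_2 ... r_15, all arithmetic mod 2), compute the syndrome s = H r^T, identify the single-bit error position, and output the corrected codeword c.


s = (0, 0, 1, 0)^T, error position = 2, corrected codeword c = 011000001100101

Compute s = H r^T mod 2 one row at a time:
  s_1 = 0 + 1 + 1 + 0 + 0 + 1 + 0 + 1 = 4 ≡ 0 (mod 2).
  s_2 = 0 + 0 + 0 + 0 + 0 + 1 + 0 + 1 = 2 ≡ 0 (mod 2).
  s_3 = 0 + 1 + 0 + 0 + 1 + 0 + 0 + 1 = 3 ≡ 1 (mod 2).
  s_4 = 0 + 1 + 0 + 0 + 1 + 0 + 1 + 1 = 4 ≡ 0 (mod 2).
s = (0, 0, 1, 0)^T — this equals column 2 of H (binary 0010), so error is at position 2.
Correct: flip bit 2 of r = 001000001100101 to get c = 011000001100101.


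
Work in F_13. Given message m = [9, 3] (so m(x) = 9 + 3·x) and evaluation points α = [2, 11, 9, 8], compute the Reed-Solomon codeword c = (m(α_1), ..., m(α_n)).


c = [2, 3, 10, 7]

Message polynomial: m(x) = 9 + 3·x (mod 13).
For each evaluation point α_i, compute m(α_i) mod 13:
  α_1 = 2: Horner steps 3 → 2, so m(2) = 2.
  α_2 = 11: Horner steps 3 → 3, so m(11) = 3.
  α_3 = 9: Horner steps 3 → 10, so m(9) = 10.
  α_4 = 8: Horner steps 3 → 7, so m(8) = 7.
Codeword c = [2, 3, 10, 7] ∈ F_13^4.


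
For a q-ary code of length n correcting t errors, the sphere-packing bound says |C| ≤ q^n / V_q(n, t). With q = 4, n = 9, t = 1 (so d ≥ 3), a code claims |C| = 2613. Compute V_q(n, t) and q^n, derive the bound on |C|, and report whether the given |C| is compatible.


V_q(n, t) = 28, q^n = 262144, Hamming bound = 9362, |C| = 2613 ≤ bound (satisfied).

Step 1: Compute V_q(n, t) = Σ_{j=0}^1 C(n, j) (q−1)^j.
  j = 0: C(9,0)·(3)^0 = 1·1 = 1.
  j = 1: C(9,1)·(3)^1 = 9·3 = 27.
  V_q(n, t) = 1 + 27 = 28.
Step 2: q^n = 4^9 = 262144.
Step 3: Hamming bound ⌊q^n / V_q(n,t)⌋ = ⌊262144/28⌋ = 9362.
Step 4: Compare |C| = 2613 to 9362: satisfied.
The claimed |C| lies below the Hamming bound.


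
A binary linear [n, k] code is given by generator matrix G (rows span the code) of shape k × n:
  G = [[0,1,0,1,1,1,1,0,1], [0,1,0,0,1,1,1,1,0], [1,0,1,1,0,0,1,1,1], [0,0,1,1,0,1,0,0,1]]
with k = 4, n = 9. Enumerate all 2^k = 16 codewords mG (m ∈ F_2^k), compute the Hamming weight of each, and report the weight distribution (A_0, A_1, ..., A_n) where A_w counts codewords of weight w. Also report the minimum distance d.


Weight distribution: A_0 = 1, A_3 = 4, A_4 = 3, A_5 = 2, A_6 = 4, A_7 = 2. Minimum distance d = 3.

Enumerate all 2^4 = 16 messages m ∈ F_2^4.
For each, compute codeword c = mG in F_2^9, then tally its weight.
  m = 0000 → c = 000000000, weight = 0.
  m = 1000 → c = 010111101, weight = 6.
  m = 0100 → c = 010011110, weight = 5.
  m = 1100 → c = 000100011, weight = 3.
  m = 0010 → c = 101100111, weight = 6.
  m = 1010 → c = 111011010, weight = 6.
  m = 0110 → c = 111111001, weight = 7.
  m = 1110 → c = 101000100, weight = 3.
  m = 0001 → c = 001101001, weight = 4.
  m = 1001 → c = 011010100, weight = 4.
  m = 0101 → c = 011110111, weight = 7.
  m = 1101 → c = 001001010, weight = 3.
  m = 0011 → c = 100001110, weight = 4.
  m = 1011 → c = 110110011, weight = 6.
  m = 0111 → c = 110010000, weight = 3.
  m = 1111 → c = 100101101, weight = 5.
Tally weights:
  weight 0: 1 codewords.
  weight 3: 4 codewords.
  weight 4: 3 codewords.
  weight 5: 2 codewords.
  weight 6: 4 codewords.
  weight 7: 2 codewords.
Minimum distance d = smallest w > 0 with A_w > 0 = 3.
Sanity: Σ A_w = 16 = 2^4 = 16 ✓.


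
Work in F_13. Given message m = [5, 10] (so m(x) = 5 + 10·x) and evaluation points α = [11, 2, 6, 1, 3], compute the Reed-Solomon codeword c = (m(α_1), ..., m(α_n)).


c = [11, 12, 0, 2, 9]

Message polynomial: m(x) = 5 + 10·x (mod 13).
For each evaluation point α_i, compute m(α_i) mod 13:
  α_1 = 11: Horner steps 10 → 11, so m(11) = 11.
  α_2 = 2: Horner steps 10 → 12, so m(2) = 12.
  α_3 = 6: Horner steps 10 → 0, so m(6) = 0.
  α_4 = 1: Horner steps 10 → 2, so m(1) = 2.
  α_5 = 3: Horner steps 10 → 9, so m(3) = 9.
Codeword c = [11, 12, 0, 2, 9] ∈ F_13^5.


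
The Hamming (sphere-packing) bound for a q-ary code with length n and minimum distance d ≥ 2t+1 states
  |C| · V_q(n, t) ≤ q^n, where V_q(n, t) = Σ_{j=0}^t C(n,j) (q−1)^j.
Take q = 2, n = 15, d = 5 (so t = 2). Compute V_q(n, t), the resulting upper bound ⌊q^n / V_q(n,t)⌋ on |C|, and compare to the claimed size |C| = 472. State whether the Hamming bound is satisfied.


V_q(n, t) = 121, q^n = 32768, Hamming bound = 270, |C| = 472 > bound (violated).

Step 1: Compute V_q(n, t) = Σ_{j=0}^2 C(n, j) (q−1)^j.
  j = 0: C(15,0)·(1)^0 = 1·1 = 1.
  j = 1: C(15,1)·(1)^1 = 15·1 = 15.
  j = 2: C(15,2)·(1)^2 = 105·1 = 105.
  V_q(n, t) = 1 + 15 + 105 = 121.
Step 2: q^n = 2^15 = 32768.
Step 3: Hamming bound ⌊q^n / V_q(n,t)⌋ = ⌊32768/121⌋ = 270.
Step 4: Compare |C| = 472 to 270: violated.
The claimed |C| lies above the Hamming bound, so no 2-ary code of length 15 with d ≥ 5 can have 472 codewords.


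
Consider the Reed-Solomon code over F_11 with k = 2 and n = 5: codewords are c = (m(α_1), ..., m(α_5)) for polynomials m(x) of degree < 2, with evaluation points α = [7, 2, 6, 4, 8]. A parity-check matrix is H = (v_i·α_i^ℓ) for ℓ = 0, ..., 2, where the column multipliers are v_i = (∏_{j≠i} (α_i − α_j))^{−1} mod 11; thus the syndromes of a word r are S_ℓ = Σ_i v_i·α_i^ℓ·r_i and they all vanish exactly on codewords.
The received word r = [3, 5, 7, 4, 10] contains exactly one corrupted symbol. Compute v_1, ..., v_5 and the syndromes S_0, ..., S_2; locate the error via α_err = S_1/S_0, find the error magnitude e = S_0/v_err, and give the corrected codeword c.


S = (9, 7, 3), error at position 2, error magnitude e = 4, c = [3, 1, 7, 4, 10].

Step 1: column multipliers v_i = (∏_{j≠i}(α_i − α_j))^{−1} mod 11.
  i = 1 (α = 7): (7−2)(7−6)(7−4)(7−8) = 5·1·3·(−1) = −15 ≡ 7, so v_1 = 7^{−1} = 8 (mod 11).
  i = 2 (α = 2): (2−7)(2−6)(2−4)(2−8) = (−5)·(−4)·(−2)·(−6) = 240 ≡ 9, so v_2 = 9^{−1} = 5 (mod 11).
  i = 3 (α = 6): (6−7)(6−2)(6−4)(6−8) = (−1)·4·2·(−2) = 16 ≡ 5, so v_3 = 5^{−1} = 9 (mod 11).
  i = 4 (α = 4): (4−7)(4−2)(4−6)(4−8) = (−3)·2·(−2)·(−4) = −48 ≡ 7, so v_4 = 7^{−1} = 8 (mod 11).
  i = 5 (α = 8): (8−7)(8−2)(8−6)(8−4) = 1·6·2·4 = 48 ≡ 4, so v_5 = 4^{−1} = 3 (mod 11).
  v = [8, 5, 9, 8, 3].
Step 2: syndromes of r = [3, 5, 7, 4, 10] (all sums mod 11).
  S_0 = Σ v_i r_i = 8·3 + 5·5 + 9·7 + 8·4 + 3·10 = 174 ≡ 9.
  S_1 = Σ v_i α_i r_i = 8·7·3 + 5·2·5 + 9·6·7 + 8·4·4 + 3·8·10 = 964 ≡ 7.
  α_i^2 mod 11 = [5, 4, 3, 5, 9].
  S_2 = Σ v_i α_i^2 r_i = 8·5·3 + 5·4·5 + 9·3·7 + 8·5·4 + 3·9·10 = 839 ≡ 3.
  S = (9, 7, 3) ≠ 0, so r is not a codeword (an error is present).
Step 3: locate the error. For a single error e at position i, S_ℓ = v_i·e·α_i^ℓ, so α_err = S_1/S_0.
  S_0^{−1} = 9^{−1} = 5 (mod 11), so α_err = 7·5 = 35 ≡ 2 = α_2. Error position i = 2.
  Consistency check: S_2/S_1 = 3·8 = 24 ≡ 2 = α_err ✓ (single-error assumption holds).
Step 4: error magnitude e = S_0/v_2 = S_0·∏_{j≠2}(α_2 − α_j) = 9·9 = 81 ≡ 4 (mod 11).
Step 5: correct position 2: c_2 = r_2 − e = 5 − 4 ≡ 1 (mod 11). Hence c = [3, 1, 7, 4, 10].
  Check: interpolating c through the α_i gives m(x) = 9 + 7·x (degree < 2) with m(α_i) = c_i for every i, so c is indeed a codeword.


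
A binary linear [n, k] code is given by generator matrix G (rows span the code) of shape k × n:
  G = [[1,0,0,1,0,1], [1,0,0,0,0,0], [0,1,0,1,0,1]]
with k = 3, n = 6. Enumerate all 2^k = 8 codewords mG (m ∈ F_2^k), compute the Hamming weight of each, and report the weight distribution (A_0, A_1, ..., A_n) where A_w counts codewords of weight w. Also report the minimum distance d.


Weight distribution: A_0 = 1, A_1 = 2, A_2 = 2, A_3 = 2, A_4 = 1. Minimum distance d = 1.

Enumerate all 2^3 = 8 messages m ∈ F_2^3.
For each, compute codeword c = mG in F_2^6, then tally its weight.
  m = 000 → c = 000000, weight = 0.
  m = 100 → c = 100101, weight = 3.
  m = 010 → c = 100000, weight = 1.
  m = 110 → c = 000101, weight = 2.
  m = 001 → c = 010101, weight = 3.
  m = 101 → c = 110000, weight = 2.
  m = 011 → c = 110101, weight = 4.
  m = 111 → c = 010000, weight = 1.
Tally weights:
  weight 0: 1 codewords.
  weight 1: 2 codewords.
  weight 2: 2 codewords.
  weight 3: 2 codewords.
  weight 4: 1 codewords.
Minimum distance d = smallest w > 0 with A_w > 0 = 1.
Sanity: Σ A_w = 8 = 2^3 = 8 ✓.


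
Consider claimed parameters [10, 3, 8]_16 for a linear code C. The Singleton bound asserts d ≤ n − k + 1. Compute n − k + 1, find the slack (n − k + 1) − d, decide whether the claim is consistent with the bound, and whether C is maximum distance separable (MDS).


Singleton RHS = n − k + 1 = 8, slack = 0, bound satisfied, MDS.

Singleton bound: d ≤ n − k + 1.
Here n = 10, k = 3, so n − k + 1 = 8.
Given d = 8, check d ≤ 8: YES.
Slack = (n − k + 1) − d = 0.
The code is MDS (slack = 0).
Description: the claimed parameters are [10, 3, 8]_16; such a code would be MDS (meets Singleton bound).


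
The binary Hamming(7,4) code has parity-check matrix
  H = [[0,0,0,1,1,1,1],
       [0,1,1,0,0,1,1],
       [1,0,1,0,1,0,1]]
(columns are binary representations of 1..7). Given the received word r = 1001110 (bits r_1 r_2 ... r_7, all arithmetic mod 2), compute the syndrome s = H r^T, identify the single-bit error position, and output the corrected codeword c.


s = (1, 1, 0)^T, error position = 6, corrected codeword c = 1001100

Compute s = H r^T mod 2 one row at a time:
  s_1 = 1 + 1 + 1 + 0 = 3 ≡ 1 (mod 2).
  s_2 = 0 + 0 + 1 + 0 = 1 ≡ 1 (mod 2).
  s_3 = 1 + 0 + 1 + 0 = 2 ≡ 0 (mod 2).
s = (1, 1, 0)^T — this equals column 6 of H (binary 110), so error is at position 6.
Correct: flip bit 6 of r = 1001110 to get c = 1001100.


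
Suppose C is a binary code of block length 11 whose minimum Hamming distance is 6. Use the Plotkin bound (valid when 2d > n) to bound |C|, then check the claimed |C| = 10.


Plotkin bound M ≤ 12; given |C| = 10 ≤ bound (satisfied).

Check applicability: 2d = 12, n = 11.
2d − n = 1 > 0, so Plotkin applies.
Compute d/(2d−n) = 6/1 ≈ 6.0000.
⌊d/(2d−n)⌋ = 6.
Plotkin bound: M ≤ 2·6 = 12.
Given |C| = 10, check: satisfied.
This |C| is below the Plotkin bound.


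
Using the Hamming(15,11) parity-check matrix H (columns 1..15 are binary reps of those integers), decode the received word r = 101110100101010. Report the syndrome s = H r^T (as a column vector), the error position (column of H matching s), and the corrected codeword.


s = (1, 1, 0, 0)^T, error position = 12, corrected codeword c = 101110100100010

Compute s = H r^T mod 2 one row at a time:
  s_1 = 0 + 0 + 1 + 0 + 1 + 0 + 1 + 0 = 3 ≡ 1 (mod 2).
  s_2 = 1 + 1 + 0 + 1 + 1 + 0 + 1 + 0 = 5 ≡ 1 (mod 2).
  s_3 = 0 + 1 + 0 + 1 + 1 + 0 + 1 + 0 = 4 ≡ 0 (mod 2).
  s_4 = 1 + 1 + 1 + 1 + 0 + 0 + 0 + 0 = 4 ≡ 0 (mod 2).
s = (1, 1, 0, 0)^T — this equals column 12 of H (binary 1100), so error is at position 12.
Correct: flip bit 12 of r = 101110100101010 to get c = 101110100100010.


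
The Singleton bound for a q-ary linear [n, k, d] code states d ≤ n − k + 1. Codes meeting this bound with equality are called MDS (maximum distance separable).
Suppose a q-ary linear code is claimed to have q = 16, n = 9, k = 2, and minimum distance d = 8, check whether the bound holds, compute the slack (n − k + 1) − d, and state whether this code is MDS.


Singleton RHS = n − k + 1 = 8, slack = 0, bound satisfied, MDS.

Singleton bound: d ≤ n − k + 1.
Here n = 9, k = 2, so n − k + 1 = 8.
Given d = 8, check d ≤ 8: YES.
Slack = (n − k + 1) − d = 0.
The code is MDS (slack = 0).
Description: the claimed parameters are [9, 2, 8]_16; such a code would be MDS (meets Singleton bound).


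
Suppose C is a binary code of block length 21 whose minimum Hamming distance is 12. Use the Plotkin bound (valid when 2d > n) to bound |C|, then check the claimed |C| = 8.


Plotkin bound M ≤ 8; given |C| = 8 ≤ bound (satisfied).

Check applicability: 2d = 24, n = 21.
2d − n = 3 > 0, so Plotkin applies.
Compute d/(2d−n) = 12/3 ≈ 4.0000.
⌊d/(2d−n)⌋ = 4.
Plotkin bound: M ≤ 2·4 = 8.
Given |C| = 8, check: satisfied.
This |C| is at the Plotkin bound.


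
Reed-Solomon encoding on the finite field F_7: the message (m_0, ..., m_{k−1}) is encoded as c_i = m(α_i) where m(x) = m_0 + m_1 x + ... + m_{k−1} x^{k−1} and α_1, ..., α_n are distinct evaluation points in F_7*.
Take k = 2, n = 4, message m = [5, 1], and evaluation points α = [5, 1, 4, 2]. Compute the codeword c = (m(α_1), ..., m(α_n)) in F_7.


c = [3, 6, 2, 0]

Message polynomial: m(x) = 5 + 1·x (mod 7).
For each evaluation point α_i, compute m(α_i) mod 7:
  α_1 = 5: Horner steps 1 → 3, so m(5) = 3.
  α_2 = 1: Horner steps 1 → 6, so m(1) = 6.
  α_3 = 4: Horner steps 1 → 2, so m(4) = 2.
  α_4 = 2: Horner steps 1 → 0, so m(2) = 0.
Codeword c = [3, 6, 2, 0] ∈ F_7^4.


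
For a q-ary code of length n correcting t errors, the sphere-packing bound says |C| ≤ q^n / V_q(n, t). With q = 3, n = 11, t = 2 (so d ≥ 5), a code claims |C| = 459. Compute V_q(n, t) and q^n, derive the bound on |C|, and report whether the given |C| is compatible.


V_q(n, t) = 243, q^n = 177147, Hamming bound = 729, |C| = 459 ≤ bound (satisfied).

Step 1: Compute V_q(n, t) = Σ_{j=0}^2 C(n, j) (q−1)^j.
  j = 0: C(11,0)·(2)^0 = 1·1 = 1.
  j = 1: C(11,1)·(2)^1 = 11·2 = 22.
  j = 2: C(11,2)·(2)^2 = 55·4 = 220.
  V_q(n, t) = 1 + 22 + 220 = 243.
Step 2: q^n = 3^11 = 177147.
Step 3: Hamming bound ⌊q^n / V_q(n,t)⌋ = ⌊177147/243⌋ = 729.
Step 4: Compare |C| = 459 to 729: satisfied.
The claimed |C| lies below the Hamming bound.


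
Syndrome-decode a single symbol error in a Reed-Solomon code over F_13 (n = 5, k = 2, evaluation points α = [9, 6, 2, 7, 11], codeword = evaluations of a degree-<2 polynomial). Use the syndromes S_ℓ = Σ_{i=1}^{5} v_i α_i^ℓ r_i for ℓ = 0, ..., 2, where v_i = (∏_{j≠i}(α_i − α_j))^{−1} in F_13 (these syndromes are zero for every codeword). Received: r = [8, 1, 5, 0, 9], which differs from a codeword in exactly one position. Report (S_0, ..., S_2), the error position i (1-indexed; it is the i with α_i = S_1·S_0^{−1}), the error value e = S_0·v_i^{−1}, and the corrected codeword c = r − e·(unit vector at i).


S = (7, 11, 8), error at position 1, error magnitude e = 10, c = [11, 1, 5, 0, 9].

Step 1: column multipliers v_i = (∏_{j≠i}(α_i − α_j))^{−1} mod 13.
  i = 1 (α = 9): (9−6)(9−2)(9−7)(9−11) = 3·7·2·(−2) = −84 ≡ 7, so v_1 = 7^{−1} = 2 (mod 13).
  i = 2 (α = 6): (6−9)(6−2)(6−7)(6−11) = (−3)·4·(−1)·(−5) = −60 ≡ 5, so v_2 = 5^{−1} = 8 (mod 13).
  i = 3 (α = 2): (2−9)(2−6)(2−7)(2−11) = (−7)·(−4)·(−5)·(−9) = 1260 ≡ 12, so v_3 = 12^{−1} = 12 (mod 13).
  i = 4 (α = 7): (7−9)(7−6)(7−2)(7−11) = (−2)·1·5·(−4) = 40 ≡ 1, so v_4 = 1^{−1} = 1 (mod 13).
  i = 5 (α = 11): (11−9)(11−6)(11−2)(11−7) = 2·5·9·4 = 360 ≡ 9, so v_5 = 9^{−1} = 3 (mod 13).
  v = [2, 8, 12, 1, 3].
Step 2: syndromes of r = [8, 1, 5, 0, 9] (all sums mod 13).
  S_0 = Σ v_i r_i = 2·8 + 8·1 + 12·5 + 1·0 + 3·9 = 111 ≡ 7.
  S_1 = Σ v_i α_i r_i = 2·9·8 + 8·6·1 + 12·2·5 + 1·7·0 + 3·11·9 = 609 ≡ 11.
  α_i^2 mod 13 = [3, 10, 4, 10, 4].
  S_2 = Σ v_i α_i^2 r_i = 2·3·8 + 8·10·1 + 12·4·5 + 1·10·0 + 3·4·9 = 476 ≡ 8.
  S = (7, 11, 8) ≠ 0, so r is not a codeword (an error is present).
Step 3: locate the error. For a single error e at position i, S_ℓ = v_i·e·α_i^ℓ, so α_err = S_1/S_0.
  S_0^{−1} = 7^{−1} = 2 (mod 13), so α_err = 11·2 = 22 ≡ 9 = α_1. Error position i = 1.
  Consistency check: S_2/S_1 = 8·6 = 48 ≡ 9 = α_err ✓ (single-error assumption holds).
Step 4: error magnitude e = S_0/v_1 = S_0·∏_{j≠1}(α_1 − α_j) = 7·7 = 49 ≡ 10 (mod 13).
Step 5: correct position 1: c_1 = r_1 − e = 8 − 10 ≡ 11 (mod 13). Hence c = [11, 1, 5, 0, 9].
  Check: interpolating c through the α_i gives m(x) = 7 + 12·x (degree < 2) with m(α_i) = c_i for every i, so c is indeed a codeword.


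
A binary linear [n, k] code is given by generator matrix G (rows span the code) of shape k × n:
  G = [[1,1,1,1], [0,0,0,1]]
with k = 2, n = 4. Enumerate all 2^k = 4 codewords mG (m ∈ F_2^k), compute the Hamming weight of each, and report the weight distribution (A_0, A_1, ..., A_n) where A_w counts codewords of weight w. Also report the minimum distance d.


Weight distribution: A_0 = 1, A_1 = 1, A_3 = 1, A_4 = 1. Minimum distance d = 1.

Enumerate all 2^2 = 4 messages m ∈ F_2^2.
For each, compute codeword c = mG in F_2^4, then tally its weight.
  m = 00 → c = 0000, weight = 0.
  m = 10 → c = 1111, weight = 4.
  m = 01 → c = 0001, weight = 1.
  m = 11 → c = 1110, weight = 3.
Tally weights:
  weight 0: 1 codewords.
  weight 1: 1 codewords.
  weight 3: 1 codewords.
  weight 4: 1 codewords.
Minimum distance d = smallest w > 0 with A_w > 0 = 1.
Sanity: Σ A_w = 4 = 2^2 = 4 ✓.


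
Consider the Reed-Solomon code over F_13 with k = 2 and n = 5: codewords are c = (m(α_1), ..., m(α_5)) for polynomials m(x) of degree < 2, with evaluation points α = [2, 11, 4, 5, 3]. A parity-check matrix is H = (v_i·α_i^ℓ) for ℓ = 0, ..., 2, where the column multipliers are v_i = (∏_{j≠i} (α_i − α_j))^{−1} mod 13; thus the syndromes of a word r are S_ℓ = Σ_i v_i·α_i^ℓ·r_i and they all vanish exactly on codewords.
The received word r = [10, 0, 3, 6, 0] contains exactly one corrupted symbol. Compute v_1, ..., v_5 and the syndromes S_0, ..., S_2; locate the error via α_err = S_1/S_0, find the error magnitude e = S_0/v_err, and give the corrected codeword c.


S = (10, 6, 1), error at position 2, error magnitude e = 2, c = [10, 11, 3, 6, 0].

Step 1: column multipliers v_i = (∏_{j≠i}(α_i − α_j))^{−1} mod 13.
  i = 1 (α = 2): (2−11)(2−4)(2−5)(2−3) = (−9)·(−2)·(−3)·(−1) = 54 ≡ 2, so v_1 = 2^{−1} = 7 (mod 13).
  i = 2 (α = 11): (11−2)(11−4)(11−5)(11−3) = 9·7·6·8 = 3024 ≡ 8, so v_2 = 8^{−1} = 5 (mod 13).
  i = 3 (α = 4): (4−2)(4−11)(4−5)(4−3) = 2·(−7)·(−1)·1 = 14 ≡ 1, so v_3 = 1^{−1} = 1 (mod 13).
  i = 4 (α = 5): (5−2)(5−11)(5−4)(5−3) = 3·(−6)·1·2 = −36 ≡ 3, so v_4 = 3^{−1} = 9 (mod 13).
  i = 5 (α = 3): (3−2)(3−11)(3−4)(3−5) = 1·(−8)·(−1)·(−2) = −16 ≡ 10, so v_5 = 10^{−1} = 4 (mod 13).
  v = [7, 5, 1, 9, 4].
Step 2: syndromes of r = [10, 0, 3, 6, 0] (all sums mod 13).
  S_0 = Σ v_i r_i = 7·10 + 5·0 + 1·3 + 9·6 + 4·0 = 127 ≡ 10.
  S_1 = Σ v_i α_i r_i = 7·2·10 + 5·11·0 + 1·4·3 + 9·5·6 + 4·3·0 = 422 ≡ 6.
  α_i^2 mod 13 = [4, 4, 3, 12, 9].
  S_2 = Σ v_i α_i^2 r_i = 7·4·10 + 5·4·0 + 1·3·3 + 9·12·6 + 4·9·0 = 937 ≡ 1.
  S = (10, 6, 1) ≠ 0, so r is not a codeword (an error is present).
Step 3: locate the error. For a single error e at position i, S_ℓ = v_i·e·α_i^ℓ, so α_err = S_1/S_0.
  S_0^{−1} = 10^{−1} = 4 (mod 13), so α_err = 6·4 = 24 ≡ 11 = α_2. Error position i = 2.
  Consistency check: S_2/S_1 = 1·11 = 11 ≡ 11 = α_err ✓ (single-error assumption holds).
Step 4: error magnitude e = S_0/v_2 = S_0·∏_{j≠2}(α_2 − α_j) = 10·8 = 80 ≡ 2 (mod 13).
Step 5: correct position 2: c_2 = r_2 − e = 0 − 2 ≡ 11 (mod 13). Hence c = [10, 11, 3, 6, 0].
  Check: interpolating c through the α_i gives m(x) = 4 + 3·x (degree < 2) with m(α_i) = c_i for every i, so c is indeed a codeword.


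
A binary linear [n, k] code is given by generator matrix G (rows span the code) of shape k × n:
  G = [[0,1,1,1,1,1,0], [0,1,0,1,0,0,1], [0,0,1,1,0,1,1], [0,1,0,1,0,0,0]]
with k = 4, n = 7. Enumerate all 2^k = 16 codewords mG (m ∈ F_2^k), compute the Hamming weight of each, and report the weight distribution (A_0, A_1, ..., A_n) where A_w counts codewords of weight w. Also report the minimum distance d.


Weight distribution: A_0 = 1, A_1 = 1, A_2 = 3, A_3 = 6, A_4 = 3, A_5 = 1, A_6 = 1. Minimum distance d = 1.

Enumerate all 2^4 = 16 messages m ∈ F_2^4.
For each, compute codeword c = mG in F_2^7, then tally its weight.
  m = 0000 → c = 0000000, weight = 0.
  m = 1000 → c = 0111110, weight = 5.
  m = 0100 → c = 0101001, weight = 3.
  m = 1100 → c = 0010111, weight = 4.
  m = 0010 → c = 0011011, weight = 4.
  m = 1010 → c = 0100101, weight = 3.
  m = 0110 → c = 0110010, weight = 3.
  m = 1110 → c = 0001100, weight = 2.
  m = 0001 → c = 0101000, weight = 2.
  m = 1001 → c = 0010110, weight = 3.
  m = 0101 → c = 0000001, weight = 1.
  m = 1101 → c = 0111111, weight = 6.
  m = 0011 → c = 0110011, weight = 4.
  m = 1011 → c = 0001101, weight = 3.
  m = 0111 → c = 0011010, weight = 3.
  m = 1111 → c = 0100100, weight = 2.
Tally weights:
  weight 0: 1 codewords.
  weight 1: 1 codewords.
  weight 2: 3 codewords.
  weight 3: 6 codewords.
  weight 4: 3 codewords.
  weight 5: 1 codewords.
  weight 6: 1 codewords.
Minimum distance d = smallest w > 0 with A_w > 0 = 1.
Sanity: Σ A_w = 16 = 2^4 = 16 ✓.


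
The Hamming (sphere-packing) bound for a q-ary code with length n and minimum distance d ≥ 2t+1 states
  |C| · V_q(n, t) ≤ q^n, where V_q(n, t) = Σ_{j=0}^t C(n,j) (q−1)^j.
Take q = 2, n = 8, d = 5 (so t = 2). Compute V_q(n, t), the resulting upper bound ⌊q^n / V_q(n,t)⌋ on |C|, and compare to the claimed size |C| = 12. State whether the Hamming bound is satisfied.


V_q(n, t) = 37, q^n = 256, Hamming bound = 6, |C| = 12 > bound (violated).

Step 1: Compute V_q(n, t) = Σ_{j=0}^2 C(n, j) (q−1)^j.
  j = 0: C(8,0)·(1)^0 = 1·1 = 1.
  j = 1: C(8,1)·(1)^1 = 8·1 = 8.
  j = 2: C(8,2)·(1)^2 = 28·1 = 28.
  V_q(n, t) = 1 + 8 + 28 = 37.
Step 2: q^n = 2^8 = 256.
Step 3: Hamming bound ⌊q^n / V_q(n,t)⌋ = ⌊256/37⌋ = 6.
Step 4: Compare |C| = 12 to 6: violated.
The claimed |C| lies above the Hamming bound, so no 2-ary code of length 8 with d ≥ 5 can have 12 codewords.


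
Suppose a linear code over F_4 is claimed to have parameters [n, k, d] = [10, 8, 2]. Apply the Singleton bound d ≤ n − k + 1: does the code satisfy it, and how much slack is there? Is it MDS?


Singleton RHS = n − k + 1 = 3, slack = 1, bound satisfied, not MDS.

Singleton bound: d ≤ n − k + 1.
Here n = 10, k = 8, so n − k + 1 = 3.
Given d = 2, check d ≤ 3: YES.
Slack = (n − k + 1) − d = 1.
The code is NOT MDS (slack = 1 > 0).
Description: the claimed parameters are [10, 8, 2]_4; such a code would be non-MDS.


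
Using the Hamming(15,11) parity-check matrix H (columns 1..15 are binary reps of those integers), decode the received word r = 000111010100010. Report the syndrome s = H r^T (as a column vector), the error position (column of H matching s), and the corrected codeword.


s = (1, 0, 1, 1)^T, error position = 11, corrected codeword c = 000111010110010

Compute s = H r^T mod 2 one row at a time:
  s_1 = 1 + 0 + 1 + 0 + 0 + 0 + 1 + 0 = 3 ≡ 1 (mod 2).
  s_2 = 1 + 1 + 1 + 0 + 0 + 0 + 1 + 0 = 4 ≡ 0 (mod 2).
  s_3 = 0 + 0 + 1 + 0 + 1 + 0 + 1 + 0 = 3 ≡ 1 (mod 2).
  s_4 = 0 + 0 + 1 + 0 + 0 + 0 + 0 + 0 = 1 ≡ 1 (mod 2).
s = (1, 0, 1, 1)^T — this equals column 11 of H (binary 1011), so error is at position 11.
Correct: flip bit 11 of r = 000111010100010 to get c = 000111010110010.


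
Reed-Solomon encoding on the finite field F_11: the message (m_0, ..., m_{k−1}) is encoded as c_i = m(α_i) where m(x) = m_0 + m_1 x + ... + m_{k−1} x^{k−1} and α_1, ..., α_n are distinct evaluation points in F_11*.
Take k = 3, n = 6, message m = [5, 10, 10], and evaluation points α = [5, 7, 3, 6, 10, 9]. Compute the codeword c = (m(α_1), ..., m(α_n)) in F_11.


c = [8, 4, 4, 7, 5, 3]

Message polynomial: m(x) = 5 + 10·x + 10·x^2 (mod 11).
For each evaluation point α_i, compute m(α_i) mod 11:
  α_1 = 5: Horner steps 10 → 5 → 8, so m(5) = 8.
  α_2 = 7: Horner steps 10 → 3 → 4, so m(7) = 4.
  α_3 = 3: Horner steps 10 → 7 → 4, so m(3) = 4.
  α_4 = 6: Horner steps 10 → 4 → 7, so m(6) = 7.
  α_5 = 10: Horner steps 10 → 0 → 5, so m(10) = 5.
  α_6 = 9: Horner steps 10 → 1 → 3, so m(9) = 3.
Codeword c = [8, 4, 4, 7, 5, 3] ∈ F_11^6.


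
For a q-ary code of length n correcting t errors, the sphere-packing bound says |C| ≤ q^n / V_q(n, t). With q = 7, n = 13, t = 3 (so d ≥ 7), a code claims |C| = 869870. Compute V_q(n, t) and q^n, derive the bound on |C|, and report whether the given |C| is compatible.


V_q(n, t) = 64663, q^n = 96889010407, Hamming bound = 1498368, |C| = 869870 ≤ bound (satisfied).

Step 1: Compute V_q(n, t) = Σ_{j=0}^3 C(n, j) (q−1)^j.
  j = 0: C(13,0)·(6)^0 = 1·1 = 1.
  j = 1: C(13,1)·(6)^1 = 13·6 = 78.
  j = 2: C(13,2)·(6)^2 = 78·36 = 2808.
  j = 3: C(13,3)·(6)^3 = 286·216 = 61776.
  V_q(n, t) = 1 + 78 + 2808 + 61776 = 64663.
Step 2: q^n = 7^13 = 96889010407.
Step 3: Hamming bound ⌊q^n / V_q(n,t)⌋ = ⌊96889010407/64663⌋ = 1498368.
Step 4: Compare |C| = 869870 to 1498368: satisfied.
The claimed |C| lies below the Hamming bound.


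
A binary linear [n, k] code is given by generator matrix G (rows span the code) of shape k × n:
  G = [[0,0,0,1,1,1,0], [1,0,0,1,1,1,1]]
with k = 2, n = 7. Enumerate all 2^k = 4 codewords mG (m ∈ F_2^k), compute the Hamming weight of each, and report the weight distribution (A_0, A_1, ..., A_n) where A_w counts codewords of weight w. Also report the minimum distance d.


Weight distribution: A_0 = 1, A_2 = 1, A_3 = 1, A_5 = 1. Minimum distance d = 2.

Enumerate all 2^2 = 4 messages m ∈ F_2^2.
For each, compute codeword c = mG in F_2^7, then tally its weight.
  m = 00 → c = 0000000, weight = 0.
  m = 10 → c = 0001110, weight = 3.
  m = 01 → c = 1001111, weight = 5.
  m = 11 → c = 1000001, weight = 2.
Tally weights:
  weight 0: 1 codewords.
  weight 2: 1 codewords.
  weight 3: 1 codewords.
  weight 5: 1 codewords.
Minimum distance d = smallest w > 0 with A_w > 0 = 2.
Sanity: Σ A_w = 4 = 2^2 = 4 ✓.


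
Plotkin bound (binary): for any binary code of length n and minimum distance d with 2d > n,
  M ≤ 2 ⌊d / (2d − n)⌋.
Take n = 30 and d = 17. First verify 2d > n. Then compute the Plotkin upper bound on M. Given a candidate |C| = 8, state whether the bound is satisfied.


Plotkin bound M ≤ 8; given |C| = 8 ≤ bound (satisfied).

Check applicability: 2d = 34, n = 30.
2d − n = 4 > 0, so Plotkin applies.
Compute d/(2d−n) = 17/4 ≈ 4.2500.
⌊d/(2d−n)⌋ = 4.
Plotkin bound: M ≤ 2·4 = 8.
Given |C| = 8, check: satisfied.
This |C| is at the Plotkin bound.


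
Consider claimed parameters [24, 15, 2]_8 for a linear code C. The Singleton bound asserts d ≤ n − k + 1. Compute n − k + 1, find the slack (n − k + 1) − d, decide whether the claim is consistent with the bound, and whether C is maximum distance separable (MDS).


Singleton RHS = n − k + 1 = 10, slack = 8, bound satisfied, not MDS.

Singleton bound: d ≤ n − k + 1.
Here n = 24, k = 15, so n − k + 1 = 10.
Given d = 2, check d ≤ 10: YES.
Slack = (n − k + 1) − d = 8.
The code is NOT MDS (slack = 8 > 0).
Description: the claimed parameters are [24, 15, 2]_8; such a code would be non-MDS.


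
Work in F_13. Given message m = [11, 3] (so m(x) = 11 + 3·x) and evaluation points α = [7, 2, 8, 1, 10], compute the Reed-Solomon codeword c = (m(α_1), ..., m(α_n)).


c = [6, 4, 9, 1, 2]

Message polynomial: m(x) = 11 + 3·x (mod 13).
For each evaluation point α_i, compute m(α_i) mod 13:
  α_1 = 7: Horner steps 3 → 6, so m(7) = 6.
  α_2 = 2: Horner steps 3 → 4, so m(2) = 4.
  α_3 = 8: Horner steps 3 → 9, so m(8) = 9.
  α_4 = 1: Horner steps 3 → 1, so m(1) = 1.
  α_5 = 10: Horner steps 3 → 2, so m(10) = 2.
Codeword c = [6, 4, 9, 1, 2] ∈ F_13^5.


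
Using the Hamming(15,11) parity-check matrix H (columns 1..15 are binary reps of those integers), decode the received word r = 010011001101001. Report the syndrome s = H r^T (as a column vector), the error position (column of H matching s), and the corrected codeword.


s = (0, 0, 0, 1)^T, error position = 1, corrected codeword c = 110011001101001

Compute s = H r^T mod 2 one row at a time:
  s_1 = 0 + 1 + 1 + 0 + 1 + 0 + 0 + 1 = 4 ≡ 0 (mod 2).
  s_2 = 0 + 1 + 1 + 0 + 1 + 0 + 0 + 1 = 4 ≡ 0 (mod 2).
  s_3 = 1 + 0 + 1 + 0 + 1 + 0 + 0 + 1 = 4 ≡ 0 (mod 2).
  s_4 = 0 + 0 + 1 + 0 + 1 + 0 + 0 + 1 = 3 ≡ 1 (mod 2).
s = (0, 0, 0, 1)^T — this equals column 1 of H (binary 0001), so error is at position 1.
Correct: flip bit 1 of r = 010011001101001 to get c = 110011001101001.


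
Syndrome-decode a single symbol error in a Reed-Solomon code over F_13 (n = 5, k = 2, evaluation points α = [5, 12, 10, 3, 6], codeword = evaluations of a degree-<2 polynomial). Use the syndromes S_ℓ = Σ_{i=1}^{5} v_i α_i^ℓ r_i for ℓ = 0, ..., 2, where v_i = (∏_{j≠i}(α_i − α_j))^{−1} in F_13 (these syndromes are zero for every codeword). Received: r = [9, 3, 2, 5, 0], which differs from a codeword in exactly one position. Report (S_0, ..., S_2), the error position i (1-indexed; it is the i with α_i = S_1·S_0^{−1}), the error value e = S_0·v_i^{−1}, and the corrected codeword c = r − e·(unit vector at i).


S = (2, 10, 11), error at position 1, error magnitude e = 3, c = [6, 3, 2, 5, 0].

Step 1: column multipliers v_i = (∏_{j≠i}(α_i − α_j))^{−1} mod 13.
  i = 1 (α = 5): (5−12)(5−10)(5−3)(5−6) = (−7)·(−5)·2·(−1) = −70 ≡ 8, so v_1 = 8^{−1} = 5 (mod 13).
  i = 2 (α = 12): (12−5)(12−10)(12−3)(12−6) = 7·2·9·6 = 756 ≡ 2, so v_2 = 2^{−1} = 7 (mod 13).
  i = 3 (α = 10): (10−5)(10−12)(10−3)(10−6) = 5·(−2)·7·4 = −280 ≡ 6, so v_3 = 6^{−1} = 11 (mod 13).
  i = 4 (α = 3): (3−5)(3−12)(3−10)(3−6) = (−2)·(−9)·(−7)·(−3) = 378 ≡ 1, so v_4 = 1^{−1} = 1 (mod 13).
  i = 5 (α = 6): (6−5)(6−12)(6−10)(6−3) = 1·(−6)·(−4)·3 = 72 ≡ 7, so v_5 = 7^{−1} = 2 (mod 13).
  v = [5, 7, 11, 1, 2].
Step 2: syndromes of r = [9, 3, 2, 5, 0] (all sums mod 13).
  S_0 = Σ v_i r_i = 5·9 + 7·3 + 11·2 + 1·5 + 2·0 = 93 ≡ 2.
  S_1 = Σ v_i α_i r_i = 5·5·9 + 7·12·3 + 11·10·2 + 1·3·5 + 2·6·0 = 712 ≡ 10.
  α_i^2 mod 13 = [12, 1, 9, 9, 10].
  S_2 = Σ v_i α_i^2 r_i = 5·12·9 + 7·1·3 + 11·9·2 + 1·9·5 + 2·10·0 = 804 ≡ 11.
  S = (2, 10, 11) ≠ 0, so r is not a codeword (an error is present).
Step 3: locate the error. For a single error e at position i, S_ℓ = v_i·e·α_i^ℓ, so α_err = S_1/S_0.
  S_0^{−1} = 2^{−1} = 7 (mod 13), so α_err = 10·7 = 70 ≡ 5 = α_1. Error position i = 1.
  Consistency check: S_2/S_1 = 11·4 = 44 ≡ 5 = α_err ✓ (single-error assumption holds).
Step 4: error magnitude e = S_0/v_1 = S_0·∏_{j≠1}(α_1 − α_j) = 2·8 = 16 ≡ 3 (mod 13).
Step 5: correct position 1: c_1 = r_1 − e = 9 − 3 ≡ 6 (mod 13). Hence c = [6, 3, 2, 5, 0].
  Check: interpolating c through the α_i gives m(x) = 10 + 7·x (degree < 2) with m(α_i) = c_i for every i, so c is indeed a codeword.


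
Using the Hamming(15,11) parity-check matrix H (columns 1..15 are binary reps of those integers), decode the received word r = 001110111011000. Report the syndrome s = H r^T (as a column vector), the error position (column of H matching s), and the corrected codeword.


s = (0, 0, 1, 1)^T, error position = 3, corrected codeword c = 000110111011000

Compute s = H r^T mod 2 one row at a time:
  s_1 = 1 + 1 + 0 + 1 + 1 + 0 + 0 + 0 = 4 ≡ 0 (mod 2).
  s_2 = 1 + 1 + 0 + 1 + 1 + 0 + 0 + 0 = 4 ≡ 0 (mod 2).
  s_3 = 0 + 1 + 0 + 1 + 0 + 1 + 0 + 0 = 3 ≡ 1 (mod 2).
  s_4 = 0 + 1 + 1 + 1 + 1 + 1 + 0 + 0 = 5 ≡ 1 (mod 2).
s = (0, 0, 1, 1)^T — this equals column 3 of H (binary 0011), so error is at position 3.
Correct: flip bit 3 of r = 001110111011000 to get c = 000110111011000.


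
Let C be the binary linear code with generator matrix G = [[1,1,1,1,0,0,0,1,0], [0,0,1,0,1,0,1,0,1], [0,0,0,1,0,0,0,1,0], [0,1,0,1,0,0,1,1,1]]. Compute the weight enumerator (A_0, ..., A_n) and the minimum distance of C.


Weight distribution: A_0 = 1, A_2 = 2, A_3 = 3, A_4 = 3, A_5 = 4, A_6 = 2, A_7 = 1. Minimum distance d = 2.

Enumerate all 2^4 = 16 messages m ∈ F_2^4.
For each, compute codeword c = mG in F_2^9, then tally its weight.
  m = 0000 → c = 000000000, weight = 0.
  m = 1000 → c = 111100010, weight = 5.
  m = 0100 → c = 001010101, weight = 4.
  m = 1100 → c = 110110111, weight = 7.
  m = 0010 → c = 000100010, weight = 2.
  m = 1010 → c = 111000000, weight = 3.
  m = 0110 → c = 001110111, weight = 6.
  m = 1110 → c = 110010101, weight = 5.
  m = 0001 → c = 010100111, weight = 5.
  m = 1001 → c = 101000101, weight = 4.
  m = 0101 → c = 011110010, weight = 5.
  m = 1101 → c = 100010000, weight = 2.
  m = 0011 → c = 010000101, weight = 3.
  m = 1011 → c = 101100111, weight = 6.
  m = 0111 → c = 011010000, weight = 3.
  m = 1111 → c = 100110010, weight = 4.
Tally weights:
  weight 0: 1 codewords.
  weight 2: 2 codewords.
  weight 3: 3 codewords.
  weight 4: 3 codewords.
  weight 5: 4 codewords.
  weight 6: 2 codewords.
  weight 7: 1 codewords.
Minimum distance d = smallest w > 0 with A_w > 0 = 2.
Sanity: Σ A_w = 16 = 2^4 = 16 ✓.
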